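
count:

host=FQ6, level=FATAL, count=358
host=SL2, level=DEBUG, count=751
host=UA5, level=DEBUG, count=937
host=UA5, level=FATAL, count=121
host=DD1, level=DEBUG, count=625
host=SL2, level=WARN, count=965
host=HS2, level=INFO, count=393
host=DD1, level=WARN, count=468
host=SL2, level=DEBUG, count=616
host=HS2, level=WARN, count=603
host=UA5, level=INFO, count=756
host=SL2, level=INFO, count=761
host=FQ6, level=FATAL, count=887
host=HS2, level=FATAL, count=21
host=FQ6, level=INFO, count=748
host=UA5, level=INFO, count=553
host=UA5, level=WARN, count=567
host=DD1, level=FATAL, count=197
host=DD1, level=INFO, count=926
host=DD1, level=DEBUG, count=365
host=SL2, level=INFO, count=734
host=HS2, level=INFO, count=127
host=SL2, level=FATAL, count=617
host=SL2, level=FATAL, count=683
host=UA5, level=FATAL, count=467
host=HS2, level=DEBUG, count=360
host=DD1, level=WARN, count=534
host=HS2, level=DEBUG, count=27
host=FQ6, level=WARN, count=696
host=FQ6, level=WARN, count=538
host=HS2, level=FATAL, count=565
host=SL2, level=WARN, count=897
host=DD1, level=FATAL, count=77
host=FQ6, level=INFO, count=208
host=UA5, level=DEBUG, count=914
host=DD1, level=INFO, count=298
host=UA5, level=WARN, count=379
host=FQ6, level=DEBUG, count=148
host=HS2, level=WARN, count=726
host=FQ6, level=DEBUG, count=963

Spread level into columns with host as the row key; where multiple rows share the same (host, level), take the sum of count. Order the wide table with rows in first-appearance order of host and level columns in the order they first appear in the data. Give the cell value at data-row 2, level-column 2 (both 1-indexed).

1367

With rows in first-appearance order of host, row 2 is host=SL2. level columns in first-appearance order: FATAL, DEBUG, WARN, INFO; column 2 is DEBUG.
Long rows with host=SL2, level=DEBUG: 751 + 616 = 1367.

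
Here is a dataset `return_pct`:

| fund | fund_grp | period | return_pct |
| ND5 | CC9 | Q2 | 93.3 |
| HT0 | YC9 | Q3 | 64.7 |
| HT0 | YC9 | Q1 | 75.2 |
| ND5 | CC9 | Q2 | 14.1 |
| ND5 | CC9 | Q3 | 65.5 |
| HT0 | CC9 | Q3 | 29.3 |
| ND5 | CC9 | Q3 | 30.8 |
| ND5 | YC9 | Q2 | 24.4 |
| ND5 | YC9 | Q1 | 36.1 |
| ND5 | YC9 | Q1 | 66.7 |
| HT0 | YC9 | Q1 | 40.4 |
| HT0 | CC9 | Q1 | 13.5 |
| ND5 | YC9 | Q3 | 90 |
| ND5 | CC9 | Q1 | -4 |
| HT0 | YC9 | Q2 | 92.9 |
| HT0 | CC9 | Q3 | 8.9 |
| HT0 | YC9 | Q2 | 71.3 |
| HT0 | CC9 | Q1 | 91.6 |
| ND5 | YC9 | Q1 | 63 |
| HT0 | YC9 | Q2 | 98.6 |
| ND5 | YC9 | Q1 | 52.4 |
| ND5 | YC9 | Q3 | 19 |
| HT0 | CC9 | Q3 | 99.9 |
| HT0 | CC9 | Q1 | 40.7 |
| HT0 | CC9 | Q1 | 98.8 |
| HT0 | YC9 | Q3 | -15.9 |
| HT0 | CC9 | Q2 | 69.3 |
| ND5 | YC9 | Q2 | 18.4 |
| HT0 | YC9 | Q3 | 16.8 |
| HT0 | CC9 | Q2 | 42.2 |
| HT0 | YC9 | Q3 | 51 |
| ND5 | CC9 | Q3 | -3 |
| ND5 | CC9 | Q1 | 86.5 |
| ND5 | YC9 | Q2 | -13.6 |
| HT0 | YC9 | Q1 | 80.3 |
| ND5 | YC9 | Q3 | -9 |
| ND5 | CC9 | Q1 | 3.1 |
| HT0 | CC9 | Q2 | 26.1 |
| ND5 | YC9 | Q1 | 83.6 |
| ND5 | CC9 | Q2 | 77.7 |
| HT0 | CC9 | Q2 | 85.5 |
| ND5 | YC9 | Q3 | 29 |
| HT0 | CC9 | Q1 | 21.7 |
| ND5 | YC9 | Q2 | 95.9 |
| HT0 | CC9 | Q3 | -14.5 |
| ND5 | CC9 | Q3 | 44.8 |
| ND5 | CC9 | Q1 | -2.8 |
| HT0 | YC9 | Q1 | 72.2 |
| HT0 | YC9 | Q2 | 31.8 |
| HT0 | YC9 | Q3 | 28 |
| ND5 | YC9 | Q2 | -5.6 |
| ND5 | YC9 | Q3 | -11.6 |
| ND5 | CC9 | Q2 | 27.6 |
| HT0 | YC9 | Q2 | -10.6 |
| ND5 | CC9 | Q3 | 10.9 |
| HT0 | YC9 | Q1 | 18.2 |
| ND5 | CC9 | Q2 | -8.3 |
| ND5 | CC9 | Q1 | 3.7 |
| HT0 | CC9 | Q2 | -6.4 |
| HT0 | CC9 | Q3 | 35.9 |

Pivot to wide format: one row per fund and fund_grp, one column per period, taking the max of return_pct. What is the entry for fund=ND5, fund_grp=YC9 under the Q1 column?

83.6

Rows with fund=ND5, fund_grp=YC9 and period=Q1: return_pct values are 36.1, 66.7, 63, 52.4, 83.6.
max(36.1, 66.7, 63, 52.4, 83.6) = 83.6.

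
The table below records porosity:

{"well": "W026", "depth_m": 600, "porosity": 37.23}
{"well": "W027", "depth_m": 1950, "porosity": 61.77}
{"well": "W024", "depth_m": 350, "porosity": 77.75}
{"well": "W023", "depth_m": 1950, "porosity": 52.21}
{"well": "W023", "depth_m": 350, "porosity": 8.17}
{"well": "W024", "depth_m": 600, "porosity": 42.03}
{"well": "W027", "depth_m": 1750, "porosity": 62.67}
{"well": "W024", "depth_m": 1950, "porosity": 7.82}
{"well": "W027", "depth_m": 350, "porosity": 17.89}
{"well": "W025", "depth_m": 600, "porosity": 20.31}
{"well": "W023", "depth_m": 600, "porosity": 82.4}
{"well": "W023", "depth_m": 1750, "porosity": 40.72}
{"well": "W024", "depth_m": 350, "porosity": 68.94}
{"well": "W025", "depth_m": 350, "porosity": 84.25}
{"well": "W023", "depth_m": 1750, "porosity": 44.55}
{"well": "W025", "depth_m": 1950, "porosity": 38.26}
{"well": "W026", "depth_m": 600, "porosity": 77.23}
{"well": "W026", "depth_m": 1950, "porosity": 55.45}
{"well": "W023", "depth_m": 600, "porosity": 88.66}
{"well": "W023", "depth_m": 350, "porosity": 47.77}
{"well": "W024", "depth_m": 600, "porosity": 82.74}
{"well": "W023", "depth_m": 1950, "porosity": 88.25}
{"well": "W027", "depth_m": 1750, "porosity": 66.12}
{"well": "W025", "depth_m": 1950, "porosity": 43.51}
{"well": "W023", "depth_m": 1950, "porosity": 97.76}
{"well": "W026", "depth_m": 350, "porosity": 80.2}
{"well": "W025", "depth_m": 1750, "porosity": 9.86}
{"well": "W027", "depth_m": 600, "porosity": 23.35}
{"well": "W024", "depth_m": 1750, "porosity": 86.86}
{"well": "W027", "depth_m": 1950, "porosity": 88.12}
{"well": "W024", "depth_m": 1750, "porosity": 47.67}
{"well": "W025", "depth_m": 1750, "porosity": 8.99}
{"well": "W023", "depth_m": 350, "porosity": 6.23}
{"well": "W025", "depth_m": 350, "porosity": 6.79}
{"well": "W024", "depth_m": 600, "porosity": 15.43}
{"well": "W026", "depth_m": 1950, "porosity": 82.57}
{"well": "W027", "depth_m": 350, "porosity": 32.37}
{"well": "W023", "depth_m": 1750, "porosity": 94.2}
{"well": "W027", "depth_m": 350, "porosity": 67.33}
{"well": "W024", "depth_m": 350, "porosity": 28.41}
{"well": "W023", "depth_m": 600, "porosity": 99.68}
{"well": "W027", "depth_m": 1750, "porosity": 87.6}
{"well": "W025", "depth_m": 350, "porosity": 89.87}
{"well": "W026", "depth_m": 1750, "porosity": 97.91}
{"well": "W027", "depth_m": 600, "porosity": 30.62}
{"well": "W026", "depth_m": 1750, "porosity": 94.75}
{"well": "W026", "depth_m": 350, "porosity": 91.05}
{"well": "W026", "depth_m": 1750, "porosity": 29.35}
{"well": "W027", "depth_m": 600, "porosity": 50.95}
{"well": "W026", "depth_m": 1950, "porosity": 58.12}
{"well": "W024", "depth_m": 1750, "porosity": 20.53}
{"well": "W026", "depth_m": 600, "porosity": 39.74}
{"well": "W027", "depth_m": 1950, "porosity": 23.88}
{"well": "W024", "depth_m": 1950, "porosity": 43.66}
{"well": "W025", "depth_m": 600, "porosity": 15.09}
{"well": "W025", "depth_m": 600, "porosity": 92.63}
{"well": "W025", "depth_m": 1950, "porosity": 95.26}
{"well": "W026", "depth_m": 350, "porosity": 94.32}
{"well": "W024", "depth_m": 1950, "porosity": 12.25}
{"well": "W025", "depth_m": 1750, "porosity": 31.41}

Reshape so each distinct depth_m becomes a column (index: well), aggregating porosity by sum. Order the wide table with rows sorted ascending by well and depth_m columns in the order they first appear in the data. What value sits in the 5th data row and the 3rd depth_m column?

117.59

With rows sorted ascending by well, row 5 is well=W027. depth_m columns in first-appearance order: 600, 1950, 350, 1750; column 3 is 350.
Long rows with well=W027, depth_m=350: 17.89 + 32.37 + 67.33 = 117.59.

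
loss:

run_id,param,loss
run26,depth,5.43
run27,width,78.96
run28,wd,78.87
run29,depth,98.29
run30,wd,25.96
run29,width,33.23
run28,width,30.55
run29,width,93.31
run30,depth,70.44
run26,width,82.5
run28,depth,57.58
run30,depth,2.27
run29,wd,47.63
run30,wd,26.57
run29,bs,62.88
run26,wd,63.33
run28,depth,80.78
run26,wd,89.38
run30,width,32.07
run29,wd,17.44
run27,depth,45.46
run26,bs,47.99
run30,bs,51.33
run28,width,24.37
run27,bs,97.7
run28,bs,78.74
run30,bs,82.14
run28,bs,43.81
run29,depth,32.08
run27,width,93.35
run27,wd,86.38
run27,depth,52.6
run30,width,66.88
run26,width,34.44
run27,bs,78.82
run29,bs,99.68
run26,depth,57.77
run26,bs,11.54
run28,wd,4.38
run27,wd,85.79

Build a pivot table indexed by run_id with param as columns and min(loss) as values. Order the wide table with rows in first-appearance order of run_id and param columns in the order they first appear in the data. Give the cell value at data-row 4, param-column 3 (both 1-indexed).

With rows in first-appearance order of run_id, row 4 is run_id=run29. param columns in first-appearance order: depth, width, wd, bs; column 3 is wd.
Long rows with run_id=run29, param=wd: min(47.63, 17.44) = 17.44.

17.44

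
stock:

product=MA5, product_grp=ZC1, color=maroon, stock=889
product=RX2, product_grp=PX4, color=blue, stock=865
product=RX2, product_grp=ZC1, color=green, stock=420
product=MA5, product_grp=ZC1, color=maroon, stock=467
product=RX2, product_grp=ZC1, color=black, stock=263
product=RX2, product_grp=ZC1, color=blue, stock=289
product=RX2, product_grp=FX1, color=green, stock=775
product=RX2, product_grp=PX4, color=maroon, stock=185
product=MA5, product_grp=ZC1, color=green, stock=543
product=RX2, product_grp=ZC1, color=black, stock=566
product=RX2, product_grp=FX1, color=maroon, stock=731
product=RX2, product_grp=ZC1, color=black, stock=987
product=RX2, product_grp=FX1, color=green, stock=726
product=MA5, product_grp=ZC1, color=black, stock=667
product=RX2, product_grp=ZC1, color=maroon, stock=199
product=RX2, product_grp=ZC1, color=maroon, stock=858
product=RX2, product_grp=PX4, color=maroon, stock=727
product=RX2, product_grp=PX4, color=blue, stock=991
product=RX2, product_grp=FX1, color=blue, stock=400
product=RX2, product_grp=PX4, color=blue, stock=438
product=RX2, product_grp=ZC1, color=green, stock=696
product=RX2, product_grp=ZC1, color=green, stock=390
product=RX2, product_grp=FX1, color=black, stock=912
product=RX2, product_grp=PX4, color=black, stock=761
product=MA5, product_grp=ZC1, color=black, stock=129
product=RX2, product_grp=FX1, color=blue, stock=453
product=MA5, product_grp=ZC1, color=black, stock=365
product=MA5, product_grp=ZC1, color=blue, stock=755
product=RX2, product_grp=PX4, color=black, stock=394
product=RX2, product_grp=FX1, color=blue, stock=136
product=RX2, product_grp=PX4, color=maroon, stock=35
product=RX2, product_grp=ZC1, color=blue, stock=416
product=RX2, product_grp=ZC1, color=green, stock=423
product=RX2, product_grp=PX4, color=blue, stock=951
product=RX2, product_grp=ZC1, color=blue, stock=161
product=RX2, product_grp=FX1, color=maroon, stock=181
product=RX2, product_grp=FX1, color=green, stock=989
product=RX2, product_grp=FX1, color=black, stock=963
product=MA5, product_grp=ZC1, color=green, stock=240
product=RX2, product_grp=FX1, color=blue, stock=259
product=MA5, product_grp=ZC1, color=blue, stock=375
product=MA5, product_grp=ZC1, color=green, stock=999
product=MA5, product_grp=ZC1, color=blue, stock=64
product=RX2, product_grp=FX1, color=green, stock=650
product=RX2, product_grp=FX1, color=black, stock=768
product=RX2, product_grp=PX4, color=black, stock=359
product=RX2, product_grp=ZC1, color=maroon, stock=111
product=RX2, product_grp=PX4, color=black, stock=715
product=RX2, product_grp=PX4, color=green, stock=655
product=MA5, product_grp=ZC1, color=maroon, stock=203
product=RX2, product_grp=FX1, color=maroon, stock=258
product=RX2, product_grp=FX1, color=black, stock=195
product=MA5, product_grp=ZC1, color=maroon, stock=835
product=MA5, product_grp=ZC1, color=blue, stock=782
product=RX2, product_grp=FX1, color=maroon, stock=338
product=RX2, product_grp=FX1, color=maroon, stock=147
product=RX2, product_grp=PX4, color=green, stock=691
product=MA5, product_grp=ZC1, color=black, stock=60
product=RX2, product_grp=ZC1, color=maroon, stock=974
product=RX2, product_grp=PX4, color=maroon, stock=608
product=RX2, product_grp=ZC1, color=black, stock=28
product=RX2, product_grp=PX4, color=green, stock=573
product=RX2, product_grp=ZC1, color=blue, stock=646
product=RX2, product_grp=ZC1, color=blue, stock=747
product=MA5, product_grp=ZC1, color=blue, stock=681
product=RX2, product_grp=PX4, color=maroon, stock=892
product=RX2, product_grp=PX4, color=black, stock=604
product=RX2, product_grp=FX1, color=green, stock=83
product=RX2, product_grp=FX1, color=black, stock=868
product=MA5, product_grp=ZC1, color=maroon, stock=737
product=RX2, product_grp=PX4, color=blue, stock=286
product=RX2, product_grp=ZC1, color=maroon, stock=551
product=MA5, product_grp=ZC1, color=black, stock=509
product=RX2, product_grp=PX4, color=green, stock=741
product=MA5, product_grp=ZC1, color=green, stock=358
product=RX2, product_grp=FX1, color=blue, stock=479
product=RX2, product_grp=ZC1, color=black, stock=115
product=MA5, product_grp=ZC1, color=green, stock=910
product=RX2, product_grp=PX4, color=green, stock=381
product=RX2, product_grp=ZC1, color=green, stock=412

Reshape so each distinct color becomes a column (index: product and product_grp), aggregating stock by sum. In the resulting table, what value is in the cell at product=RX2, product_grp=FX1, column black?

3706

Rows with product=RX2, product_grp=FX1 and color=black: stock values are 912, 963, 768, 195, 868.
912 + 963 + 768 + 195 + 868 = 3706.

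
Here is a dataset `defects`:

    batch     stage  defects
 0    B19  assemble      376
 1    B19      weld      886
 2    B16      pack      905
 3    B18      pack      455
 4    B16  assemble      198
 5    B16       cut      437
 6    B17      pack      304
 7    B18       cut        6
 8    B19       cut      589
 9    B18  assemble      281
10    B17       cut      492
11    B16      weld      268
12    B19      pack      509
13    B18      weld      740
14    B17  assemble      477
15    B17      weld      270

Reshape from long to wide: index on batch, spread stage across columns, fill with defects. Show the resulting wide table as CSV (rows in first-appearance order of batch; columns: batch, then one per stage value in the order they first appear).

Columns: batch plus the 4 distinct stage values (assemble, weld, pack, cut).
For example, row B19 column assemble takes defects=376 from the long row (B19, assemble).

batch,assemble,weld,pack,cut
B19,376,886,509,589
B16,198,268,905,437
B18,281,740,455,6
B17,477,270,304,492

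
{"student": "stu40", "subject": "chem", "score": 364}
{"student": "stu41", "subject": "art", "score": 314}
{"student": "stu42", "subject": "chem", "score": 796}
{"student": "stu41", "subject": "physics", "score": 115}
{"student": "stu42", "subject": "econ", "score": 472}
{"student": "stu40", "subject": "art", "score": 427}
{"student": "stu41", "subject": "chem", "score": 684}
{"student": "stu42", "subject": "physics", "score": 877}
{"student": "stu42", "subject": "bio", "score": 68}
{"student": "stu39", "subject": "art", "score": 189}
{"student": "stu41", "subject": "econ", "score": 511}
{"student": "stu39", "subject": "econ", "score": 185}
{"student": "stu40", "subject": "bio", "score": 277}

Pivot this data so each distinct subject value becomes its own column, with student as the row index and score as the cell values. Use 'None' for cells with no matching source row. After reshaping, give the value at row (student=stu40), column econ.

No long-format row has student=stu40 and subject=econ, so the cell is None.

None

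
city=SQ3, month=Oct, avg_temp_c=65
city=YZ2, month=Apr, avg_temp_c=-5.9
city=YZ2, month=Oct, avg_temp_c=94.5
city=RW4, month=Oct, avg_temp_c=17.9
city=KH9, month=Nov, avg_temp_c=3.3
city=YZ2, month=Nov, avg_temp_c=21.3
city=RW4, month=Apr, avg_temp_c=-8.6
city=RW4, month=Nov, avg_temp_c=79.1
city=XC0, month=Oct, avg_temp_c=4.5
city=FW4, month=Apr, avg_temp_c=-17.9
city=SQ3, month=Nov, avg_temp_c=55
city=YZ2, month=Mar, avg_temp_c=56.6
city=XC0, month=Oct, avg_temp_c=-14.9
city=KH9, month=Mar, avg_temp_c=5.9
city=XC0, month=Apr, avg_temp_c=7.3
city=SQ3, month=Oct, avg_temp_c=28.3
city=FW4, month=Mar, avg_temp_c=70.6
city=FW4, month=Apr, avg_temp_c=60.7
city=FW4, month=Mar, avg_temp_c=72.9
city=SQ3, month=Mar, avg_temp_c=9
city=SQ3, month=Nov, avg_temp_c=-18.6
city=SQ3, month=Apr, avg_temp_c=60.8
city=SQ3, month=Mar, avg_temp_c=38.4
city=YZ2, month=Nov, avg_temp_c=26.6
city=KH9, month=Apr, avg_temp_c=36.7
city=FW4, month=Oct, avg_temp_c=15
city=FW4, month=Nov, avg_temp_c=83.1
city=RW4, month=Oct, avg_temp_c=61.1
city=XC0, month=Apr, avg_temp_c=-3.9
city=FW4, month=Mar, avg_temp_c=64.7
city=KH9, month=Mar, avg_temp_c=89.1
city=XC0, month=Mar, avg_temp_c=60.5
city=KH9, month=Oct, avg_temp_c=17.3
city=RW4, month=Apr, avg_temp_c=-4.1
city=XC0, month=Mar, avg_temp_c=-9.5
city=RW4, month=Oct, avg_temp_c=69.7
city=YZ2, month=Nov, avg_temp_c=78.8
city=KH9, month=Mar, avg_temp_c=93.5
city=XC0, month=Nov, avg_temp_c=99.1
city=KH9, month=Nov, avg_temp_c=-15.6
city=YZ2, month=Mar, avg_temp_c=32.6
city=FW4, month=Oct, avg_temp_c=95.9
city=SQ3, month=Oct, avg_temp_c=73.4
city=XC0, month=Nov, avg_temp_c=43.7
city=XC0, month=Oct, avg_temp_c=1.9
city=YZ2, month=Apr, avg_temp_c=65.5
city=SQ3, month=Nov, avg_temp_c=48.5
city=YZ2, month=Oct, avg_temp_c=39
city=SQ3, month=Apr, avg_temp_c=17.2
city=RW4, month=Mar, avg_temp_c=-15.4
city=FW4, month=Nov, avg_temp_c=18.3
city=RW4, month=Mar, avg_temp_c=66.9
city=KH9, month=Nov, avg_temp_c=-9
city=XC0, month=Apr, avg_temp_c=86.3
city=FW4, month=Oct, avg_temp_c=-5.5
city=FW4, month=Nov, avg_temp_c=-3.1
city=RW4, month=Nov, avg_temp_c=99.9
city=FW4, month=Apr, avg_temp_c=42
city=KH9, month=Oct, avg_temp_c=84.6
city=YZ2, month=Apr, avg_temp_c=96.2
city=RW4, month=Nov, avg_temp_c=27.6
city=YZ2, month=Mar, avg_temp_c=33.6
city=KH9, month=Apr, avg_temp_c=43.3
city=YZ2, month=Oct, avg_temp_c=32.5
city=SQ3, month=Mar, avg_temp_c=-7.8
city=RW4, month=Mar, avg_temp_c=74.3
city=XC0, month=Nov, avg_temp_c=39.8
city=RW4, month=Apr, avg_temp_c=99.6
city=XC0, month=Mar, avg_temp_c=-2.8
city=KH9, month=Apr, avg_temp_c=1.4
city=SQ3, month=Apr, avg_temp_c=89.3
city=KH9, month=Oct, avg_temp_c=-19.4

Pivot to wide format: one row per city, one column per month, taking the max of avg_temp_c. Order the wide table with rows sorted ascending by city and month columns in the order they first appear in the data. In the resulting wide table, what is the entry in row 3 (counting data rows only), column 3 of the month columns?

With rows sorted ascending by city, row 3 is city=RW4. month columns in first-appearance order: Oct, Apr, Nov, Mar; column 3 is Nov.
Long rows with city=RW4, month=Nov: max(79.1, 99.9, 27.6) = 99.9.

99.9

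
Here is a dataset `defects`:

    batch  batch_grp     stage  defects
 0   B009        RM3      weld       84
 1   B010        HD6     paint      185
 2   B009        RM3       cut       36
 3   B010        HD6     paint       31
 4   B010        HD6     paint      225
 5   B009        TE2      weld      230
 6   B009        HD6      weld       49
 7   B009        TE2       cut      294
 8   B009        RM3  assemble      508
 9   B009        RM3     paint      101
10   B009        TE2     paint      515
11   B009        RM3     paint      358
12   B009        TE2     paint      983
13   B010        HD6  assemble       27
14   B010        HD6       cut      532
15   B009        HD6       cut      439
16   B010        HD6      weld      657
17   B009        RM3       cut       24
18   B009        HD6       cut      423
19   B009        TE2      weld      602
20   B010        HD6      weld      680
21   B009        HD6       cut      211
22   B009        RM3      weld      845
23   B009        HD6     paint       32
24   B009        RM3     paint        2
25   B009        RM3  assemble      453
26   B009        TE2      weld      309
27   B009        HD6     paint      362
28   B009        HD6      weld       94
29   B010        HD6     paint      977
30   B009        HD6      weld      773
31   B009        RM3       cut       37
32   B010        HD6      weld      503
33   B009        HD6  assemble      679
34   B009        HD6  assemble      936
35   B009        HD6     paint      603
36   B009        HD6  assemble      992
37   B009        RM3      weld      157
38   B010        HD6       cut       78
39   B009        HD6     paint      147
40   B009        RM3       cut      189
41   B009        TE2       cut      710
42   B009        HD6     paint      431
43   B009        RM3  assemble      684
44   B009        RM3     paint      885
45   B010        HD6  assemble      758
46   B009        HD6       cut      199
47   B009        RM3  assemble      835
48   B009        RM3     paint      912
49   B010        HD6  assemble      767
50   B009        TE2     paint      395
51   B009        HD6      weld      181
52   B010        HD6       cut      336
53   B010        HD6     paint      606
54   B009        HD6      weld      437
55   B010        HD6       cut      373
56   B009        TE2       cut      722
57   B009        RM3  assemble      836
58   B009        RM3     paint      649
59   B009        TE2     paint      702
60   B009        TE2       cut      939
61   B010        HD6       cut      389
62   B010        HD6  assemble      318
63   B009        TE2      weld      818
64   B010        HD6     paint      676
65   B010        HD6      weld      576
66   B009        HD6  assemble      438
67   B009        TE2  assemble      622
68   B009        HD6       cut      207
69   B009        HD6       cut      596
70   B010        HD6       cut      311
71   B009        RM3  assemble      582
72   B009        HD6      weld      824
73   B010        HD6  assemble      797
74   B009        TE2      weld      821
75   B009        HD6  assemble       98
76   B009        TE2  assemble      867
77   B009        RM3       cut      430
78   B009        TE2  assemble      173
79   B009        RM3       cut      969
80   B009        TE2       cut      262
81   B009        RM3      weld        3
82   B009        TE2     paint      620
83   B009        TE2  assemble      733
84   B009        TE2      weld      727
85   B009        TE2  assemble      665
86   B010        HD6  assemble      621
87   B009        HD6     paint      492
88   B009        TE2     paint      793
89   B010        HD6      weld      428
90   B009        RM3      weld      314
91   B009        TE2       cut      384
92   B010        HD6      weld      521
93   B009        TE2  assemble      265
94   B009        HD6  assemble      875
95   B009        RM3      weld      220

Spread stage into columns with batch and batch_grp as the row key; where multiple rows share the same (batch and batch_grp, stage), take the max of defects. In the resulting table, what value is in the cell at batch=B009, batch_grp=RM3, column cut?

969

Rows with batch=B009, batch_grp=RM3 and stage=cut: defects values are 36, 24, 37, 189, 430, 969.
max(36, 24, 37, 189, 430, 969) = 969.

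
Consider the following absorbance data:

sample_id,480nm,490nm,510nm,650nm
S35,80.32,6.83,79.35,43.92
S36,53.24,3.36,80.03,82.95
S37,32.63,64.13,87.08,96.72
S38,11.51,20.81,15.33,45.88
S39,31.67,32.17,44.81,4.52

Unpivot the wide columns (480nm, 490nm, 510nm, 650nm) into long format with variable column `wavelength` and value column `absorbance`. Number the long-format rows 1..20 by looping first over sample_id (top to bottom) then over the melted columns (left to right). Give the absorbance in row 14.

20.81

20 rows total (5 × 4). Row 14: index ⌊(14-1)/4⌋ = 3 into sample_id → S38; (14-1) mod 4 = 1 into the melted columns → 490nm.
So row 14 is (S38, 490nm, 20.81); absorbance = 20.81.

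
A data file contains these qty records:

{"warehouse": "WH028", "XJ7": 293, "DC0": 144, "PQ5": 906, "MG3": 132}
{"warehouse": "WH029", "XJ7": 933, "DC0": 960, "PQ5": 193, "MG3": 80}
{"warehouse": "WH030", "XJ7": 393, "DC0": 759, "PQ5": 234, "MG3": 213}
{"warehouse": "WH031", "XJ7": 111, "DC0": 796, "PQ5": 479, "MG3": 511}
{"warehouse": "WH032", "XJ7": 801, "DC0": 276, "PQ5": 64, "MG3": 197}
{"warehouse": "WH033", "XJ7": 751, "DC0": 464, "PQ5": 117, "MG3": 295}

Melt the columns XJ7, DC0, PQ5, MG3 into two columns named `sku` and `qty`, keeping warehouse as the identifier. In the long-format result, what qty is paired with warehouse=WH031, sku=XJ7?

Unpivoting turns each (warehouse, wide-column) pair into one long row.
The wide cell at row WH031, column XJ7 holds 111, so the long row (WH031, XJ7) has qty=111.

111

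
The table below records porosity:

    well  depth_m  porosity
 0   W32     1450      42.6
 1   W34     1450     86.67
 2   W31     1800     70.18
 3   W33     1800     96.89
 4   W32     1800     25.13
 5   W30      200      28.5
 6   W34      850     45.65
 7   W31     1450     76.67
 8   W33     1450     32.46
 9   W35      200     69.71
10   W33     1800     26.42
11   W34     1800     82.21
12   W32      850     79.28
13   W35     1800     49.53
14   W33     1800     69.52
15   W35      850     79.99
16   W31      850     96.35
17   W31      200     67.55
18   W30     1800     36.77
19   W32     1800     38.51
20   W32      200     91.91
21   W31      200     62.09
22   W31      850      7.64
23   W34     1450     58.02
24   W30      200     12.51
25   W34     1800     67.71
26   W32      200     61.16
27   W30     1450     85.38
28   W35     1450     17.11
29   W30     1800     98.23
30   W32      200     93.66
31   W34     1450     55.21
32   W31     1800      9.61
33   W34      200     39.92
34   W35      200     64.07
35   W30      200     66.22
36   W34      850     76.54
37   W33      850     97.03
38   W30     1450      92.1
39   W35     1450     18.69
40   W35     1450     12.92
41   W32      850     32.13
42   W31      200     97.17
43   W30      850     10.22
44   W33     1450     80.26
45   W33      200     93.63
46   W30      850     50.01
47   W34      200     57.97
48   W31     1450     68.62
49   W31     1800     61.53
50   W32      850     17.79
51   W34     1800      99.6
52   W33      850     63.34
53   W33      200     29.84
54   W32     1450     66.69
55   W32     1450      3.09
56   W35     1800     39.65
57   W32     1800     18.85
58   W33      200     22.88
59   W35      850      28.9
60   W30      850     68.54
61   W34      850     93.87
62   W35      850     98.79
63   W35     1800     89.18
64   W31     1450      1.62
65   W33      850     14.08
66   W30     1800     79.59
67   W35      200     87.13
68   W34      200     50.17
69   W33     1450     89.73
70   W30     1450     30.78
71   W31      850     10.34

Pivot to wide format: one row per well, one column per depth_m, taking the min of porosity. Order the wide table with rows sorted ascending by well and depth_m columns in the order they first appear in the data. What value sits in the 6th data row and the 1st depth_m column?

12.92

With rows sorted ascending by well, row 6 is well=W35. depth_m columns in first-appearance order: 1450, 1800, 200, 850; column 1 is 1450.
Long rows with well=W35, depth_m=1450: min(17.11, 18.69, 12.92) = 12.92.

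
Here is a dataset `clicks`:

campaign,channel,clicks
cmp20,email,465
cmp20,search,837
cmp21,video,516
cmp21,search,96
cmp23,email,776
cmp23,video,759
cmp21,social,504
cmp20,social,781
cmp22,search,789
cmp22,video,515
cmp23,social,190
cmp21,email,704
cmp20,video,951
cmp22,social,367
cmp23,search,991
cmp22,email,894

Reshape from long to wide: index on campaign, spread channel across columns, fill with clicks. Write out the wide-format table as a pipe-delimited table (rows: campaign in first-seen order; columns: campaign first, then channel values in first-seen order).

| campaign | email | search | video | social |
| cmp20 | 465 | 837 | 951 | 781 |
| cmp21 | 704 | 96 | 516 | 504 |
| cmp23 | 776 | 991 | 759 | 190 |
| cmp22 | 894 | 789 | 515 | 367 |

Columns: campaign plus the 4 distinct channel values (email, search, video, social).
For example, row cmp20 column email takes clicks=465 from the long row (cmp20, email).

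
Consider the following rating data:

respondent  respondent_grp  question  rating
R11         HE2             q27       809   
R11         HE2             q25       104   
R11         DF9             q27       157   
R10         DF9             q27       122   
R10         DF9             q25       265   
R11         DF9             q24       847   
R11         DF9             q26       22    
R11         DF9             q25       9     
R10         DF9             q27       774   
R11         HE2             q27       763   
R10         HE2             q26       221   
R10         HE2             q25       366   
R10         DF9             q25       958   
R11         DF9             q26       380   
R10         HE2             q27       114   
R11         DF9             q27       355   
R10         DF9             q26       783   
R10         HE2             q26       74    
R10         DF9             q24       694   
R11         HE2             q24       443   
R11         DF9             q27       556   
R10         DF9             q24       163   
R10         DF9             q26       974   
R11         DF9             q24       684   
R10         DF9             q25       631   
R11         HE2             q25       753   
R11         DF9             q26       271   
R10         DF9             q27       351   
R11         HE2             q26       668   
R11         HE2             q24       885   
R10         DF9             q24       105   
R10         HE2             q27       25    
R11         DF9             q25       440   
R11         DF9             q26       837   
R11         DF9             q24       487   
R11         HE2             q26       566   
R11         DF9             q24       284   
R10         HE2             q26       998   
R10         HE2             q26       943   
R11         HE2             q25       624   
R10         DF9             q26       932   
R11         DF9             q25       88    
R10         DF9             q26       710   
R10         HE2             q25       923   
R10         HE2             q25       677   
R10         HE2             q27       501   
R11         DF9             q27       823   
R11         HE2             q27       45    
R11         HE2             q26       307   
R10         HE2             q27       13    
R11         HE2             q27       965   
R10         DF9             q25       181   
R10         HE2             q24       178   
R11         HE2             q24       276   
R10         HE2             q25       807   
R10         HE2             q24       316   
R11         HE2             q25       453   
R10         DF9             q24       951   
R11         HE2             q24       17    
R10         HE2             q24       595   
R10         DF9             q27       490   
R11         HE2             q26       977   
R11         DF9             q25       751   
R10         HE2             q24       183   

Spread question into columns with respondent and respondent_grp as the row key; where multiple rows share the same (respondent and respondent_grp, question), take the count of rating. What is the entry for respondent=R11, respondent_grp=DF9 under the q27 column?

Rows with respondent=R11, respondent_grp=DF9 and question=q27: rating values are 157, 355, 556, 823.
4 rows match — count = 4.

4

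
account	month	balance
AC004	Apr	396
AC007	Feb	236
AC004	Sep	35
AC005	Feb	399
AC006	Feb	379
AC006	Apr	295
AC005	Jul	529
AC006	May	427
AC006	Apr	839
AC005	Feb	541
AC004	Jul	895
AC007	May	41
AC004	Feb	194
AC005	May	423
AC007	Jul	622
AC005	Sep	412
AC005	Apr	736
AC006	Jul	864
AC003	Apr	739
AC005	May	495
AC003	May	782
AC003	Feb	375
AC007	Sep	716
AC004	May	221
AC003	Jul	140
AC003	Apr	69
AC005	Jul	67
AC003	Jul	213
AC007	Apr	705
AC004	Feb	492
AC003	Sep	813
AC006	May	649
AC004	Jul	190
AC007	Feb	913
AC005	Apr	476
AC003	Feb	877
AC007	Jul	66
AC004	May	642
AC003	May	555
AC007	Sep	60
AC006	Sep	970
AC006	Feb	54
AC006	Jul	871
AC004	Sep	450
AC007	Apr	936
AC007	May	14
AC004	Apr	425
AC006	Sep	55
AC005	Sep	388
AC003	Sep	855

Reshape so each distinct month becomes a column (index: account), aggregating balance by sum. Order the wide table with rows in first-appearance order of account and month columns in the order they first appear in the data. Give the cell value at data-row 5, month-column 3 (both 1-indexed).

With rows in first-appearance order of account, row 5 is account=AC003. month columns in first-appearance order: Apr, Feb, Sep, Jul, May; column 3 is Sep.
Long rows with account=AC003, month=Sep: 813 + 855 = 1668.

1668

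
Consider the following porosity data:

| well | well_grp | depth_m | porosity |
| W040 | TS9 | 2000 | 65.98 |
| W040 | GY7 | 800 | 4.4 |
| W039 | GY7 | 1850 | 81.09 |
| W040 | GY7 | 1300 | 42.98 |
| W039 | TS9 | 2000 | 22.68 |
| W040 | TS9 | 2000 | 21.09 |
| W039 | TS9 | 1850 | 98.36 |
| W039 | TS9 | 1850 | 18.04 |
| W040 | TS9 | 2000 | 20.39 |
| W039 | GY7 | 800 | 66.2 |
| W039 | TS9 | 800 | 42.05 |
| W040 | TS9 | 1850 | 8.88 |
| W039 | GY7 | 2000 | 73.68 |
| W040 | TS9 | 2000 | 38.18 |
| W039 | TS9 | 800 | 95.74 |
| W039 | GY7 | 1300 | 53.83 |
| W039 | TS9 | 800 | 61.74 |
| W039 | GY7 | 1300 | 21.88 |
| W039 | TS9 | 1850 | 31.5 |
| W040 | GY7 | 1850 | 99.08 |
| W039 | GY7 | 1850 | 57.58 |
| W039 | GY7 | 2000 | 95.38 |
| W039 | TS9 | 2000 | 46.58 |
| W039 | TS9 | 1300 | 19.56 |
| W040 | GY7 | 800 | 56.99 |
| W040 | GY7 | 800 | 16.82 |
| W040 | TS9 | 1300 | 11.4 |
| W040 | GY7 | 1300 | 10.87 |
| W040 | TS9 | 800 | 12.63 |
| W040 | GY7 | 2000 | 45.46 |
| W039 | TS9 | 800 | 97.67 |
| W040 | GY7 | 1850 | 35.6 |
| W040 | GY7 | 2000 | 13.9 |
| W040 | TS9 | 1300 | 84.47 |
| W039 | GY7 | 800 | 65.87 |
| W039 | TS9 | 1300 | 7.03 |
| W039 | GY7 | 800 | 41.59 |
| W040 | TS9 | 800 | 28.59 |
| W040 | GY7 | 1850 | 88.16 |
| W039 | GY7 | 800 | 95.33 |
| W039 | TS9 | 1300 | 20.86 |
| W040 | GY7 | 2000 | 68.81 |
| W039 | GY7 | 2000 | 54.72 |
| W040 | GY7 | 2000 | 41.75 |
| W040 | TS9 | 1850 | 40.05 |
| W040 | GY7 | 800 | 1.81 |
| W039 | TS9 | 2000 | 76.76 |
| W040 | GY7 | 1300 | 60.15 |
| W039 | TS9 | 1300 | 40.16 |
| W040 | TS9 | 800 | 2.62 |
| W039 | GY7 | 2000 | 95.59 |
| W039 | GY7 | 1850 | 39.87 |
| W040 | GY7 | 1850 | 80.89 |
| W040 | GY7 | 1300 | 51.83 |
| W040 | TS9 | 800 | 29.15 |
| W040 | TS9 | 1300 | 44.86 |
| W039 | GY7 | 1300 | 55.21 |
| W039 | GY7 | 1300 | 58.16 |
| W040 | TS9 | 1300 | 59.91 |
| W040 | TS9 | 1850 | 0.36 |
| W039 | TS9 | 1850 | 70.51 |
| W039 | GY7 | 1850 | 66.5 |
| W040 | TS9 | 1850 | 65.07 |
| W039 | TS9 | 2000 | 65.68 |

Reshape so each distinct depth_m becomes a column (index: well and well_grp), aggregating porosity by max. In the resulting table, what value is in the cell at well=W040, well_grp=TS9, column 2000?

65.98

Rows with well=W040, well_grp=TS9 and depth_m=2000: porosity values are 65.98, 21.09, 20.39, 38.18.
max(65.98, 21.09, 20.39, 38.18) = 65.98.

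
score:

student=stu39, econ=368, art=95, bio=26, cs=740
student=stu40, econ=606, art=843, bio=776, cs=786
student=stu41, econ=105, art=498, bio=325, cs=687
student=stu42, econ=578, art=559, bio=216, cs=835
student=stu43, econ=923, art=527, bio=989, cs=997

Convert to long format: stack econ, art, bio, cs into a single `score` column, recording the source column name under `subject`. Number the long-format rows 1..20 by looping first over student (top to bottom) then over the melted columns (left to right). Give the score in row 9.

105

20 rows total (5 × 4). Row 9: index ⌊(9-1)/4⌋ = 2 into student → stu41; (9-1) mod 4 = 0 into the melted columns → econ.
So row 9 is (stu41, econ, 105); score = 105.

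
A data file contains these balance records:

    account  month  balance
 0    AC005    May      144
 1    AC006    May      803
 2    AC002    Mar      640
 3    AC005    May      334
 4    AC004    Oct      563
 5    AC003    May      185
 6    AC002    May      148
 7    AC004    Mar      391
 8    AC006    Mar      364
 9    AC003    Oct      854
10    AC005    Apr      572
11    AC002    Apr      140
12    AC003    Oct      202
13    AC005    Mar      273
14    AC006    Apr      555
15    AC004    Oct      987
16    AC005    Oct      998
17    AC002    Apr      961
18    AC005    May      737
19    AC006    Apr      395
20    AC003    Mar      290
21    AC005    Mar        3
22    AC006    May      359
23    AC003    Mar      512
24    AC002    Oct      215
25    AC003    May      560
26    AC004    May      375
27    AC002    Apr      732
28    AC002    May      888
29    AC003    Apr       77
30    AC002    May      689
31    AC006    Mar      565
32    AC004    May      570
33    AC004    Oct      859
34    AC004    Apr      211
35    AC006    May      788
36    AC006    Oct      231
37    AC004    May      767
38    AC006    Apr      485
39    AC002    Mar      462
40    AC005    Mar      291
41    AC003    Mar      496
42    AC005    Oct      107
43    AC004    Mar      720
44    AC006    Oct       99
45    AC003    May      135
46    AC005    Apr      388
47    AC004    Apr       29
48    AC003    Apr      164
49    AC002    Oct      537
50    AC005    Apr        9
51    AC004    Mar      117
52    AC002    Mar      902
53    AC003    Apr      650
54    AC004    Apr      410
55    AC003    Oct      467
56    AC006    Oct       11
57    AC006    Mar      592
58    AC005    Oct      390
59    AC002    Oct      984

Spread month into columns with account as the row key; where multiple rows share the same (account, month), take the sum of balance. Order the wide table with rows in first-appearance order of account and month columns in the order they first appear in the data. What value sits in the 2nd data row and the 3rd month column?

341

With rows in first-appearance order of account, row 2 is account=AC006. month columns in first-appearance order: May, Mar, Oct, Apr; column 3 is Oct.
Long rows with account=AC006, month=Oct: 231 + 99 + 11 = 341.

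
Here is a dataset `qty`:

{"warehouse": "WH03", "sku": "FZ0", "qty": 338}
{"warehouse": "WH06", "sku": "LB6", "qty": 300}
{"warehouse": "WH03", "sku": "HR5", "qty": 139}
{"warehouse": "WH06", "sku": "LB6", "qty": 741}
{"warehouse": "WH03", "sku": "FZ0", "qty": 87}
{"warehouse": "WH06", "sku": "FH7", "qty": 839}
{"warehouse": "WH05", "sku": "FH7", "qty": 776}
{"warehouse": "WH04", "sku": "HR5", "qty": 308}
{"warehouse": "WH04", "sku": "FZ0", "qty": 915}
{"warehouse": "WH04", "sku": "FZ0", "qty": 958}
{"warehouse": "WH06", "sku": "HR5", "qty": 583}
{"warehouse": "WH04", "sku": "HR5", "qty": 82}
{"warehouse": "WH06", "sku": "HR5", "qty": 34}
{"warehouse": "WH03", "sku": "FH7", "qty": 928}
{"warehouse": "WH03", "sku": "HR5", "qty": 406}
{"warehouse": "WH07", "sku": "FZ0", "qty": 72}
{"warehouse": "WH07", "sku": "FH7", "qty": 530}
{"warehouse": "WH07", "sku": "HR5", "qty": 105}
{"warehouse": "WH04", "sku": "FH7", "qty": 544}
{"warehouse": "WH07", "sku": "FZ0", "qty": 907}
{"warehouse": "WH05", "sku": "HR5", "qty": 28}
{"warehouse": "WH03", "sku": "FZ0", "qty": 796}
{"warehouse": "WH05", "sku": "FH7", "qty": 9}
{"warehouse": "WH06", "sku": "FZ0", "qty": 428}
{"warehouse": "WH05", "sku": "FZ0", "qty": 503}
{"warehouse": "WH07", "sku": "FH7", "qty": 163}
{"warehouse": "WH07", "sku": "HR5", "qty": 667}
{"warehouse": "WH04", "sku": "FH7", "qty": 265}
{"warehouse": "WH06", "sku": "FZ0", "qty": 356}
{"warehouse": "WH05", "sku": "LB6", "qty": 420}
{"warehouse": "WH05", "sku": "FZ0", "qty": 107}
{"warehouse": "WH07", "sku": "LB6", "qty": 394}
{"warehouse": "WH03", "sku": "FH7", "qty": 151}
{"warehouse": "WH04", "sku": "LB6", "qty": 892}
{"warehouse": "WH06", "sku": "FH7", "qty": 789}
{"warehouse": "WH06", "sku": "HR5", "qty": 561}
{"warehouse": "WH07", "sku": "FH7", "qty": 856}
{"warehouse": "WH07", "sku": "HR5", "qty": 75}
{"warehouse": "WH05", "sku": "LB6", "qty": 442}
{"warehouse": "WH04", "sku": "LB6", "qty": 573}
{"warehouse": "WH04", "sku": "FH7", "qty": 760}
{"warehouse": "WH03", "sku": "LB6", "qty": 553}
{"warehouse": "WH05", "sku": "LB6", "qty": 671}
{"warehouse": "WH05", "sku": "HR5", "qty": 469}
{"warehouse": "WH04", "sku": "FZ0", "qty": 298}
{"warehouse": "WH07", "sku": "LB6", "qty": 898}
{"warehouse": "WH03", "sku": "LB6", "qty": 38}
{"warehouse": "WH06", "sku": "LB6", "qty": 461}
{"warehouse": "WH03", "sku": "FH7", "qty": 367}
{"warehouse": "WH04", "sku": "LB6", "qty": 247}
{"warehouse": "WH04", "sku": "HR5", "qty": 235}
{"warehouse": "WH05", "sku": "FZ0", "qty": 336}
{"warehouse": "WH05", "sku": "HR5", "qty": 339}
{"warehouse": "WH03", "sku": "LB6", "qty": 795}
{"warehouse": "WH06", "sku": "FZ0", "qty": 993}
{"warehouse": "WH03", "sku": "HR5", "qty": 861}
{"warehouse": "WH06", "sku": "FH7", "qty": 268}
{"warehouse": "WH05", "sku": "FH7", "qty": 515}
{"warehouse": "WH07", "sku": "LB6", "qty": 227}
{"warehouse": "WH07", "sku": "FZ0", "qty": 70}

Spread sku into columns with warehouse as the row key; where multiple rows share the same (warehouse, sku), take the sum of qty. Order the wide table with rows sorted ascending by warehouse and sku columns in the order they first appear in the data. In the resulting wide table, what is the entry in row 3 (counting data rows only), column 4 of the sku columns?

With rows sorted ascending by warehouse, row 3 is warehouse=WH05. sku columns in first-appearance order: FZ0, LB6, HR5, FH7; column 4 is FH7.
Long rows with warehouse=WH05, sku=FH7: 776 + 9 + 515 = 1300.

1300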